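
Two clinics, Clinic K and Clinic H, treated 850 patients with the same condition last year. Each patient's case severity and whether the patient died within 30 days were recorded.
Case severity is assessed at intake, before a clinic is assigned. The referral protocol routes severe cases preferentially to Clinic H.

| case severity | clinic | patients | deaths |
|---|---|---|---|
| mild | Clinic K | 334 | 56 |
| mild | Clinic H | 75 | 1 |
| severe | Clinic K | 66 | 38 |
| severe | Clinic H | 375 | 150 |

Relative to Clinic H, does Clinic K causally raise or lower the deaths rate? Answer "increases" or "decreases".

Case severity differs across clinics for reasons unrelated to any effect of the clinic itself, and it separately predicts the outcome — a classic confounder. We must compare within case severity levels.
Within each level — mild: 16.8% vs 1.3%; severe: 57.6% vs 40.0% — Clinic H is lower every time.

increases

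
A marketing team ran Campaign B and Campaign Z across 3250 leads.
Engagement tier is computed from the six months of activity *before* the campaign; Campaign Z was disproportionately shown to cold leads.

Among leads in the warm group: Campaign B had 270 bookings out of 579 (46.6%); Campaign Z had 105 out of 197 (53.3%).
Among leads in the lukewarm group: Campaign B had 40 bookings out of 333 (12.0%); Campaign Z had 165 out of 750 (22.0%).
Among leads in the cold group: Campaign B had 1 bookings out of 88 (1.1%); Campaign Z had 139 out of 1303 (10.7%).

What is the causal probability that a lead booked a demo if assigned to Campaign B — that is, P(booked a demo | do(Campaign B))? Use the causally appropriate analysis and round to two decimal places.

0.16

Engagement tier is set before the campaign has any effect — it is not caused by the campaign — and it independently drives the outcome. That makes it a confounder, so the causal comparison is within engagement tier levels.
Standardising Campaign B to the population engagement tier mix: 0.239·270/579 + 0.333·40/333 + 0.428·1/88 = 0.156.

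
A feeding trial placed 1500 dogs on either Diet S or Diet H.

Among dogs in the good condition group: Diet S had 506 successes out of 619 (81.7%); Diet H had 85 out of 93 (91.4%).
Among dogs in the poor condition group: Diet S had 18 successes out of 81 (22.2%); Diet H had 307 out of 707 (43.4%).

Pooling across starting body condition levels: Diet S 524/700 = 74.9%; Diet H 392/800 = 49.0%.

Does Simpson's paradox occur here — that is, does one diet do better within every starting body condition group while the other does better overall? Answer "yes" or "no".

Within each starting body condition level (good condition 81.7% vs 91.4%; poor condition 22.2% vs 43.4%), Diet H has the higher rate every time. Pooled: 74.9% vs 49.0% — Diet S has the higher rate overall. The two comparisons disagree.

yes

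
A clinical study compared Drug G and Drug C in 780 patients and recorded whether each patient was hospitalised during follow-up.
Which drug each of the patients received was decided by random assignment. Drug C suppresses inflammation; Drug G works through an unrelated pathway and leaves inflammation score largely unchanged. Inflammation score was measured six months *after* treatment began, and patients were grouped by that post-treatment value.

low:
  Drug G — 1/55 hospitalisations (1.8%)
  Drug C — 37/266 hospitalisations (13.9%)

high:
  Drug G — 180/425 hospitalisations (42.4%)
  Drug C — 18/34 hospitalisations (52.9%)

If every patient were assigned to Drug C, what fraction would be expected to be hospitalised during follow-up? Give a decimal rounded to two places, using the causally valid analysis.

0.18

Within every inflammation score level Drug G has the lower rate, yet pooled Drug C does — Simpson's reversal.
Inflammation score lies on the pathway drug → inflammation score → outcome, so adjusting for it blocks the indirect effect. For the total causal effect of drug, use the unadjusted pooled rates.
So P(outcome | do(Drug C)) is just the pooled rate for Drug C: 55/300 = 0.183.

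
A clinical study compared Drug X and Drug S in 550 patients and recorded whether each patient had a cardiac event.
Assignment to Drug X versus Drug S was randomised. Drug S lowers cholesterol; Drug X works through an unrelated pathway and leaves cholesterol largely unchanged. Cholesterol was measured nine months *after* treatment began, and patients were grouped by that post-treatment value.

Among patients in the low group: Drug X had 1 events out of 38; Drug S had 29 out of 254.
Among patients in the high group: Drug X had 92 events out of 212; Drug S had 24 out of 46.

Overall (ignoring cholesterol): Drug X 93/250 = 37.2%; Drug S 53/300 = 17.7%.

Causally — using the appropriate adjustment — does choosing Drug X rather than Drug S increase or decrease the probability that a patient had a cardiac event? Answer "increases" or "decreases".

increases

The cholesterol-specific comparison favours Drug X throughout, but the pooled figures favour Drug S. The question is whether to condition on cholesterol.
Cholesterol is downstream of the drug. One should not condition on a consequence of treatment, so the overall rates are the right comparison.
Pooled: Drug X 37.2% vs Drug S 17.7%; Drug S is lower overall.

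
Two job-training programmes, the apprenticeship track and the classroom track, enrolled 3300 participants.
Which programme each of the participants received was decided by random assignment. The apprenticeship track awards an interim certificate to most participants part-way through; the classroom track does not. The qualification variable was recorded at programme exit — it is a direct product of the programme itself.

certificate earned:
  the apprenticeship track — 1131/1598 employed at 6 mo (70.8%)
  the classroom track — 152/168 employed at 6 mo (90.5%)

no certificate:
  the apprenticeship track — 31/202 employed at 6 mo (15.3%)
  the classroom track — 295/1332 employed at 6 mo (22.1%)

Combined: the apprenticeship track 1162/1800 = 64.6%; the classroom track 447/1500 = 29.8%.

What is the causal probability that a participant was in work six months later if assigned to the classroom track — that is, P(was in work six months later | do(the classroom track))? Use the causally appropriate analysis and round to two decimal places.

0.30

Qualification attained during the programme lies on the pathway programme → qualification attained during the programme → outcome, so adjusting for it blocks the indirect effect. For the total causal effect of programme, use the unadjusted pooled rates.
So P(outcome | do(the classroom track)) is just the pooled rate for the classroom track: 447/1500 = 0.298.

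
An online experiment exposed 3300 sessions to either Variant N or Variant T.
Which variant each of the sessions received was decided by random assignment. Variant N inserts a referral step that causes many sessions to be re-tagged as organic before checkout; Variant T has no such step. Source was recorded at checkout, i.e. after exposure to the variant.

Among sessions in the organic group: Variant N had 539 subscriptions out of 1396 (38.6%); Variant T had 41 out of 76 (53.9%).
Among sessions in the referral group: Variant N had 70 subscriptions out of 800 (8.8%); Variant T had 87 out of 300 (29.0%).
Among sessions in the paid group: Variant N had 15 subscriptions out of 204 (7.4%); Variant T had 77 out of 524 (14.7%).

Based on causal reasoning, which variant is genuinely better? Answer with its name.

Variant N

Variant T is higher inside every traffic source stratum but Variant N is higher in aggregate. Whether to stratify depends on how traffic source relates to the variant.
Stratifying would compare variants among sessions the variants themselves sorted into traffic source groups — a form of selection on an intermediate. The unconditioned pooled rates give the total causal effect.
Pooled: Variant N 26.0% vs Variant T 22.8%; Variant N is higher overall.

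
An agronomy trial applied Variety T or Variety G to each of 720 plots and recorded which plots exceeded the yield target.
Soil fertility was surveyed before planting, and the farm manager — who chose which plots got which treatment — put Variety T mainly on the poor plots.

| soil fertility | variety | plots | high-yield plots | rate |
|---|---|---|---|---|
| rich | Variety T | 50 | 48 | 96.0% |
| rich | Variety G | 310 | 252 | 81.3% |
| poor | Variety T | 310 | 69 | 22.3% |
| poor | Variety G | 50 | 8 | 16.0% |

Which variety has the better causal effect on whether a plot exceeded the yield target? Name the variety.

Within every soil fertility level Variety T has the higher rate, yet pooled Variety G does — Simpson's reversal.
Soil fertility satisfies the back-door criterion: it is not a descendant of the variety, and it blocks the spurious path from variety to outcome. Adjusting for it (i.e., using the within-soil fertility rates) gives the causal effect.
Within each level — rich: 96.0% vs 81.3%; poor: 22.3% vs 16.0% — Variety T is higher every time.

Variety T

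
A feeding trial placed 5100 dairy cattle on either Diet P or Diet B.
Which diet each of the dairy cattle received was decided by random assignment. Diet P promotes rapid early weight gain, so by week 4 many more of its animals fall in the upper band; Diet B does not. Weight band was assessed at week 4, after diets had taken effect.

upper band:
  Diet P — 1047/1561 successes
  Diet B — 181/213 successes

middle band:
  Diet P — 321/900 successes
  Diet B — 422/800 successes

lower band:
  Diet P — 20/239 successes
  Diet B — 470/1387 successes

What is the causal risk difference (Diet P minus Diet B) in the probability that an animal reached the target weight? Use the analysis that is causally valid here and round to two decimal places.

The distribution of week-4 weight band is itself part of what the diet does — it is an intermediate outcome. Holding it fixed would remove that part of the effect; the total effect is the pooled difference.
The causal difference is the pooled difference: 0.514 − 0.447 = +0.067.

+0.07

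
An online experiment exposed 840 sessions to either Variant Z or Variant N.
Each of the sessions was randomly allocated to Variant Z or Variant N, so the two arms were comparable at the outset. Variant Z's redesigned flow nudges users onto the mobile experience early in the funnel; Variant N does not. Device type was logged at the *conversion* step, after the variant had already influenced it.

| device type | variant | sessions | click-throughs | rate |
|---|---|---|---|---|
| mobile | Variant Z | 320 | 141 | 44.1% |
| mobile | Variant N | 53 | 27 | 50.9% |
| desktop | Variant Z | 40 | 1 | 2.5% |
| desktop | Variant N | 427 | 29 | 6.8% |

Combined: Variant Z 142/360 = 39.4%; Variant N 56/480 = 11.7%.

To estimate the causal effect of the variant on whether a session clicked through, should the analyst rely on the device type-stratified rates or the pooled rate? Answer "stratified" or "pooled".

pooled

The device type-specific comparison favours Variant N throughout, but the pooled figures favour Variant Z. The question is whether to condition on device type.
Stratifying would compare variants among sessions the variants themselves sorted into device type groups — a form of selection on an intermediate. The unconditioned pooled rates give the total causal effect.
Pooled: Variant Z 39.4% vs Variant N 11.7%; Variant Z is higher overall.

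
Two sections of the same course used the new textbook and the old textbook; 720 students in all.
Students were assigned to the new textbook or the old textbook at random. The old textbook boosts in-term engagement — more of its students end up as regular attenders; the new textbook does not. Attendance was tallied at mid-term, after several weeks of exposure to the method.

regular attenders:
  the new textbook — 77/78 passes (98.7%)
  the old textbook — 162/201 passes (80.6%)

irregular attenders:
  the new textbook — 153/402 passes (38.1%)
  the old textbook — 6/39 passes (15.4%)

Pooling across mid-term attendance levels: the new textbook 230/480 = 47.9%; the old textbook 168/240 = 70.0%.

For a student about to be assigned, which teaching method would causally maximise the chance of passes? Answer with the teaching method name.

The stratified and pooled comparisons disagree (the new textbook wins within each mid-term attendance; the old textbook wins overall), so the answer turns on the causal role of mid-term attendance.
Because the teaching method influences mid-term attendance, mid-term attendance is a post-treatment mediator, not a confounder. Stratifying on it would bias the estimate; the causal effect is the crude pooled difference.
Pooled: the new textbook 47.9% vs the old textbook 70.0%; the old textbook is higher overall.

the old textbook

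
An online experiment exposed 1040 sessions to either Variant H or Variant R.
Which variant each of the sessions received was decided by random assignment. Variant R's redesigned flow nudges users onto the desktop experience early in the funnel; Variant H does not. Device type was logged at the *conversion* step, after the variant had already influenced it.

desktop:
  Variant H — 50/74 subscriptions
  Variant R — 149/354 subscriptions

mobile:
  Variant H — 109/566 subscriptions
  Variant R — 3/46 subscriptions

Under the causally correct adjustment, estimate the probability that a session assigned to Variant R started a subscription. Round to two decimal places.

0.38

Device type is downstream of the variant. One should not condition on a consequence of treatment, so the overall rates are the right comparison.
So P(outcome | do(Variant R)) is just the pooled rate for Variant R: 152/400 = 0.380.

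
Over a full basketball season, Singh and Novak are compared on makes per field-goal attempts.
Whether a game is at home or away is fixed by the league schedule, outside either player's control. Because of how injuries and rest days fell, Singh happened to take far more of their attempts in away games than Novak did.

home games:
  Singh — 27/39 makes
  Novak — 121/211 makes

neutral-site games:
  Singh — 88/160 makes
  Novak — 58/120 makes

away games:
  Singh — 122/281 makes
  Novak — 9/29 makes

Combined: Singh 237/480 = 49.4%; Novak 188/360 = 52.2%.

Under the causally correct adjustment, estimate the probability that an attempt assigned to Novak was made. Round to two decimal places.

The game venue-specific comparison favours Singh throughout, but the pooled figures favour Novak. The question is whether to condition on game venue.
Game venue differs across players for reasons unrelated to any effect of the player itself, and it separately predicts the outcome — a classic confounder. We must compare within game venue levels.
Standardising Novak to the population game venue mix: 0.298·121/211 + 0.333·58/120 + 0.369·9/29 = 0.446.

0.45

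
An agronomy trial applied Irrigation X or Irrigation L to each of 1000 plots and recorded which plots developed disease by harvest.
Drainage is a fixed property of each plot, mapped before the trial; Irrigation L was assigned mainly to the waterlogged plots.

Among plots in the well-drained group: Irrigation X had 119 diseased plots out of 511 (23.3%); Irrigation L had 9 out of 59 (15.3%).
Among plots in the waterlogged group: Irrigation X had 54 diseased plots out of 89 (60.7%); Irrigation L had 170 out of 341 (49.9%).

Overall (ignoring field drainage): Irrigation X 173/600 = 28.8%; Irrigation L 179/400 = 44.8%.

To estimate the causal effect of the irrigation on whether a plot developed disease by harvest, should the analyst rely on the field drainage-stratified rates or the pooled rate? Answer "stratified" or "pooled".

Irrigation L is lower inside every field drainage stratum but Irrigation X is lower in aggregate. Whether to stratify depends on how field drainage relates to the irrigation.
Here field drainage is a common cause — it drives both which irrigation a case falls under and the outcome. The crude comparison mixes populations; the stratum-specific rates are the causally relevant ones.
Within each level — well-drained: 23.3% vs 15.3%; waterlogged: 60.7% vs 49.9% — Irrigation L is lower every time.

stratified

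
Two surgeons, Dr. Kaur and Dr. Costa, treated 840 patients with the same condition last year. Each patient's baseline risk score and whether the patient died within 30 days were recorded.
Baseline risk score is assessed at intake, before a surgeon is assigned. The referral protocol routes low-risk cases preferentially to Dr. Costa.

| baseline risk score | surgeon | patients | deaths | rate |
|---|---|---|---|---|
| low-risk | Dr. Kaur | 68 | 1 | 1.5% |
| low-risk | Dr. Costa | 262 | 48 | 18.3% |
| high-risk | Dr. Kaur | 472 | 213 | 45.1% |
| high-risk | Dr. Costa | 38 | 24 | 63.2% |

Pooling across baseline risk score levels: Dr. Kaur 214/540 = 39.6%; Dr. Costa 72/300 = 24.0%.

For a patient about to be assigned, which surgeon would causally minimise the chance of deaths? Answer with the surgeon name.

Baseline risk score is set before the surgeon has any effect — it is not caused by the surgeon — and it independently drives the outcome. That makes it a confounder, so the causal comparison is within baseline risk score levels.
Within each level — low-risk: 1.5% vs 18.3%; high-risk: 45.1% vs 63.2% — Dr. Kaur is lower every time.

Dr. Kaur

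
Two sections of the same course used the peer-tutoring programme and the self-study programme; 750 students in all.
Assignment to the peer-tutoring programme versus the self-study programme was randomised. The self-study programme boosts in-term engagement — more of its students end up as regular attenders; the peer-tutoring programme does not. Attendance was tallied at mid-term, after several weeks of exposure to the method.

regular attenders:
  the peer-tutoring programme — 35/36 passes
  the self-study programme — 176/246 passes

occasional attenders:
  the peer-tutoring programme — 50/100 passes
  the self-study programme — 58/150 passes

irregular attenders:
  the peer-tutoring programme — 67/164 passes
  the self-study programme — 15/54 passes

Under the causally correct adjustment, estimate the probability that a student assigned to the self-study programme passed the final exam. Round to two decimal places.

0.55

Mid-term attendance here is a post-treatment variable shaped by the teaching method; conditioning on it would introduce bias rather than remove it. The overall comparison is the causal one.
So P(outcome | do(the self-study programme)) is just the pooled rate for the self-study programme: 249/450 = 0.553.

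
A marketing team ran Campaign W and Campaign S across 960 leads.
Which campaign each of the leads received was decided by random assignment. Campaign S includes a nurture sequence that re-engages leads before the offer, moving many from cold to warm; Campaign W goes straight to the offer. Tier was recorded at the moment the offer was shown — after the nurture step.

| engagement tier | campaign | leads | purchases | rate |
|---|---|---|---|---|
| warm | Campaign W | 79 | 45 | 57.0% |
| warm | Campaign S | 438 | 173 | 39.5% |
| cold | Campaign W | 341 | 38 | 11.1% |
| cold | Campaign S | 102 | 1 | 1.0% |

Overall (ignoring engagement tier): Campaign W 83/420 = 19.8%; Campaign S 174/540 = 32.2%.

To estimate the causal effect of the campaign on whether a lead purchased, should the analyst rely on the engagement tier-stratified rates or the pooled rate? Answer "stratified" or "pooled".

Campaign W is higher inside every engagement tier stratum but Campaign S is higher in aggregate. Whether to stratify depends on how engagement tier relates to the campaign.
Engagement tier is downstream of the campaign. One should not condition on a consequence of treatment, so the overall rates are the right comparison.
Pooled: Campaign W 19.8% vs Campaign S 32.2%; Campaign S is higher overall.

pooled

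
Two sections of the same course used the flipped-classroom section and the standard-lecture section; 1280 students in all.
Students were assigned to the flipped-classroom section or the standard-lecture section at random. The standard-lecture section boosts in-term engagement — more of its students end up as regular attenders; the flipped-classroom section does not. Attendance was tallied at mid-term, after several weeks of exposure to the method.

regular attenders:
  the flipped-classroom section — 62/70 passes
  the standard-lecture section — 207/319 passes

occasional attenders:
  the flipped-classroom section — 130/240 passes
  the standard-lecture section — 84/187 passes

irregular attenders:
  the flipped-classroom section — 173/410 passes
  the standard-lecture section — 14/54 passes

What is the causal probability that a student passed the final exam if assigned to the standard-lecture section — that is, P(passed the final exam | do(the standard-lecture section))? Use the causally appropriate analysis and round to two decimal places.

0.54

Mid-term attendance is downstream of the teaching method. One should not condition on a consequence of treatment, so the overall rates are the right comparison.
So P(outcome | do(the standard-lecture section)) is just the pooled rate for the standard-lecture section: 305/560 = 0.545.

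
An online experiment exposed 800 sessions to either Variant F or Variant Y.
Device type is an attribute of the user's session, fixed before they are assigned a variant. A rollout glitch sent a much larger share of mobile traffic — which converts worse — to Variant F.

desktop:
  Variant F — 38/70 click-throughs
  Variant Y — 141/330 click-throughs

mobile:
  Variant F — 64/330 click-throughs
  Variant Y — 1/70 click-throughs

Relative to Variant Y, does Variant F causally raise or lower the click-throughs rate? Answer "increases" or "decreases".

increases

Device type satisfies the back-door criterion: it is not a descendant of the variant, and it blocks the spurious path from variant to outcome. Adjusting for it (i.e., using the within-device type rates) gives the causal effect.
Within each level — desktop: 54.3% vs 42.7%; mobile: 19.4% vs 1.4% — Variant F is higher every time.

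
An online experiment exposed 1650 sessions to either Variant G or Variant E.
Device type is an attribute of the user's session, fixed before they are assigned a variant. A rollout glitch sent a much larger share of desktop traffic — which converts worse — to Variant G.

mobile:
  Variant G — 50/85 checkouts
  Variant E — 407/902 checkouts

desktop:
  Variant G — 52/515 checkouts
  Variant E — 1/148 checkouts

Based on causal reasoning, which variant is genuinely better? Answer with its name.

Variant G

The device type-specific comparison favours Variant G throughout, but the pooled figures favour Variant E. The question is whether to condition on device type.
Device type satisfies the back-door criterion: it is not a descendant of the variant, and it blocks the spurious path from variant to outcome. Adjusting for it (i.e., using the within-device type rates) gives the causal effect.
Within each level — mobile: 58.8% vs 45.1%; desktop: 10.1% vs 0.7% — Variant G is higher every time.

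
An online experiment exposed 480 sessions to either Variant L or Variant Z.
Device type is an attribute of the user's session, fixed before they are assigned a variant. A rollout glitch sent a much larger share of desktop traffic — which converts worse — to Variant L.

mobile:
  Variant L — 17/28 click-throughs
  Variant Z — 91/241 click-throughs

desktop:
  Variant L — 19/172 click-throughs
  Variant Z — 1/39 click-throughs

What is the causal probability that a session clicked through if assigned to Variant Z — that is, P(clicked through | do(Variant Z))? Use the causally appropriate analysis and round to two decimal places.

The device type-specific comparison favours Variant L throughout, but the pooled figures favour Variant Z. The question is whether to condition on device type.
Since device type is a pre-existing factor (not a product of the variant) and it affects the outcome on its own, it is a confounder. The stratified rates, not the pooled rate, identify the causal effect.
Standardising Variant Z to the population device type mix: 0.560·91/241 + 0.440·1/39 = 0.223.

0.22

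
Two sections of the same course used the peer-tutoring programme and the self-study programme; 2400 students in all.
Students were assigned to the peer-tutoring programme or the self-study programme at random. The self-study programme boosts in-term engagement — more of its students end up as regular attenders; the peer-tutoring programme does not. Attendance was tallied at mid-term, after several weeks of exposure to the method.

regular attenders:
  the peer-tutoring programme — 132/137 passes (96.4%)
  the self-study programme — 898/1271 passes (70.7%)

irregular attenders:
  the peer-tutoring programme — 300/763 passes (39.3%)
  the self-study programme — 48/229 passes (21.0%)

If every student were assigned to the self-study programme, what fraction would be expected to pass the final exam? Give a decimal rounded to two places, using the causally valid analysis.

Mid-term attendance lies on the pathway teaching method → mid-term attendance → outcome, so adjusting for it blocks the indirect effect. For the total causal effect of teaching method, use the unadjusted pooled rates.
So P(outcome | do(the self-study programme)) is just the pooled rate for the self-study programme: 946/1500 = 0.631.

0.63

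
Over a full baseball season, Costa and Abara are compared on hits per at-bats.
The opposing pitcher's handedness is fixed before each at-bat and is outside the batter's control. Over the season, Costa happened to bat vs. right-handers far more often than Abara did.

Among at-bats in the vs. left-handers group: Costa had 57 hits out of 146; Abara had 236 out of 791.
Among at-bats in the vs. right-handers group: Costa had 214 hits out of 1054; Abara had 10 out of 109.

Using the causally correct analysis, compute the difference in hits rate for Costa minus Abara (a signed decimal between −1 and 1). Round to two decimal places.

+0.10

Costa is higher inside every pitcher handedness stratum but Abara is higher in aggregate. Whether to stratify depends on how pitcher handedness relates to the player.
Pitcher handedness differs across players for reasons unrelated to any effect of the player itself, and it separately predicts the outcome — a classic confounder. We must compare within pitcher handedness levels.
Adjusting over the population distribution of pitcher handedness: 0.446·(0.390−0.298) + 0.554·(0.203−0.092) = +0.103.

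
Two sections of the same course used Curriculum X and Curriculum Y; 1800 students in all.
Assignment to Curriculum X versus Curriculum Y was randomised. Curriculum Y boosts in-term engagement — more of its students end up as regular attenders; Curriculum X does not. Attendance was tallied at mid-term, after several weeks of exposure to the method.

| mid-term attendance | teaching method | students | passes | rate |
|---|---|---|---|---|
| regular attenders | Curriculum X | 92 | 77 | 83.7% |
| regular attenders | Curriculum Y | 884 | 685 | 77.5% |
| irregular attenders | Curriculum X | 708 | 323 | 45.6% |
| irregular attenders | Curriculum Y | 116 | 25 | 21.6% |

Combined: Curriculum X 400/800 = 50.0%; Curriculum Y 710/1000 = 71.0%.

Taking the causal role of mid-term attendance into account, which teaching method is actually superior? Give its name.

Within every mid-term attendance level Curriculum X has the higher rate, yet pooled Curriculum Y does — Simpson's reversal.
Mid-term attendance is downstream of the teaching method. One should not condition on a consequence of treatment, so the overall rates are the right comparison.
Pooled: Curriculum X 50.0% vs Curriculum Y 71.0%; Curriculum Y is higher overall.

Curriculum Y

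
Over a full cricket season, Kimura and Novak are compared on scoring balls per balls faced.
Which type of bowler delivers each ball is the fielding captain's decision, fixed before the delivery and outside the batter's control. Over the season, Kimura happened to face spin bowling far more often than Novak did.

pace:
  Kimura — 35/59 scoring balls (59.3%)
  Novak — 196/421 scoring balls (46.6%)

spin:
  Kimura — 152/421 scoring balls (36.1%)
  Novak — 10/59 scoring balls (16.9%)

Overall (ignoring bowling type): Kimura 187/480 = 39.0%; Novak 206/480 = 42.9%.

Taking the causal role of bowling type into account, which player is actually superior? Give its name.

Kimura

The bowling type-specific comparison favours Kimura throughout, but the pooled figures favour Novak. The question is whether to condition on bowling type.
The imbalance in bowling type arose from how balls faced were allocated, not from anything the player did; and bowling type independently affects the outcome. The pooled gap is confounded — condition on bowling type.
Within each level — pace: 59.3% vs 46.6%; spin: 36.1% vs 16.9% — Kimura is higher every time.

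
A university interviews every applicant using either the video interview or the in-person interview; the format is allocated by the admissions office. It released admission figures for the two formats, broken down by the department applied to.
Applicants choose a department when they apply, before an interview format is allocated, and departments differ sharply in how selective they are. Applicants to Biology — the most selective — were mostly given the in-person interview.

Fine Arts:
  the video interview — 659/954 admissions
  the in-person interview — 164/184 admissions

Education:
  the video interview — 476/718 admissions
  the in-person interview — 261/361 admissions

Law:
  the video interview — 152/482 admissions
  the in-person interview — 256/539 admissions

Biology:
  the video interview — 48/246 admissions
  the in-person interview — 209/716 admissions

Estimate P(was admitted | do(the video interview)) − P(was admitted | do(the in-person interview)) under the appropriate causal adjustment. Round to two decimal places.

-0.13

Since department is a pre-existing factor (not a product of the interview format) and it affects the outcome on its own, it is a confounder. The stratified rates, not the pooled rate, identify the causal effect.
Adjusting over the population distribution of department: 0.271·(0.691−0.891) + 0.257·(0.663−0.723) + 0.243·(0.315−0.475) + 0.229·(0.195−0.292) = -0.131.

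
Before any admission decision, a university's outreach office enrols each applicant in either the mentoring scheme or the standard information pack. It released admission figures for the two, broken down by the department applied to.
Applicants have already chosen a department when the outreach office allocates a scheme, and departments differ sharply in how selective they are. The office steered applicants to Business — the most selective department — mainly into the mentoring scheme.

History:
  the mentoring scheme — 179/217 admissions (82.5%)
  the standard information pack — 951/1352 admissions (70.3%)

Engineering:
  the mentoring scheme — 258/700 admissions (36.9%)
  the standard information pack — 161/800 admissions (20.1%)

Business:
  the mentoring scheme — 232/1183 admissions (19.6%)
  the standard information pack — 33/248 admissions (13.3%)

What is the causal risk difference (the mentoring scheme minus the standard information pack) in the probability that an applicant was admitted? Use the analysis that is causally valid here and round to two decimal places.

+0.12

The department-specific comparison favours the mentoring scheme throughout, but the pooled figures favour the standard information pack. The question is whether to condition on department.
Here department is a common cause — it drives both which outreach scheme a case falls under and the outcome. The crude comparison mixes populations; the stratum-specific rates are the causally relevant ones.
Adjusting over the population distribution of department: 0.349·(0.825−0.703) + 0.333·(0.369−0.201) + 0.318·(0.196−0.133) = +0.118.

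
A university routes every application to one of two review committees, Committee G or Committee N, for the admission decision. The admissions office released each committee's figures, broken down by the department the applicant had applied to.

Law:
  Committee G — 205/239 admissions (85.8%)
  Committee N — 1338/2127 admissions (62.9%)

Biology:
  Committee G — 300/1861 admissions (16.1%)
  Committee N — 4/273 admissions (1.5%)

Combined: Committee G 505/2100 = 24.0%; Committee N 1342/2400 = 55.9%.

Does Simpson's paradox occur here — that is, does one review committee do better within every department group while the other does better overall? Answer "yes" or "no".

yes

Within each department level (Law 85.8% vs 62.9%; Biology 16.1% vs 1.5%), Committee G has the higher rate every time. Pooled: 24.0% vs 55.9% — Committee N has the higher rate overall. The two comparisons disagree.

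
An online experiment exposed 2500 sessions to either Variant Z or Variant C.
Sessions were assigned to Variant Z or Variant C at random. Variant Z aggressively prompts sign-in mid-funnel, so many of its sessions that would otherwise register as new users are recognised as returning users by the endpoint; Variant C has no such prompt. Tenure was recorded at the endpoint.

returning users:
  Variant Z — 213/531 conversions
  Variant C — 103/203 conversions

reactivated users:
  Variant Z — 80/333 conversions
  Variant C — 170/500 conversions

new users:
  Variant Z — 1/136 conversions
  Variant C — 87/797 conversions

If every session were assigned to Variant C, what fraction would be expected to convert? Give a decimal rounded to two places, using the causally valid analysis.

0.24

Within every user tenure level Variant C has the higher rate, yet pooled Variant Z does — Simpson's reversal.
User tenure is recorded after the variant and is itself shifted by it — it sits on the causal path from variant to outcome. Conditioning on a mediator would strip out part of the effect we want; the pooled comparison gives the total causal effect.
So P(outcome | do(Variant C)) is just the pooled rate for Variant C: 360/1500 = 0.240.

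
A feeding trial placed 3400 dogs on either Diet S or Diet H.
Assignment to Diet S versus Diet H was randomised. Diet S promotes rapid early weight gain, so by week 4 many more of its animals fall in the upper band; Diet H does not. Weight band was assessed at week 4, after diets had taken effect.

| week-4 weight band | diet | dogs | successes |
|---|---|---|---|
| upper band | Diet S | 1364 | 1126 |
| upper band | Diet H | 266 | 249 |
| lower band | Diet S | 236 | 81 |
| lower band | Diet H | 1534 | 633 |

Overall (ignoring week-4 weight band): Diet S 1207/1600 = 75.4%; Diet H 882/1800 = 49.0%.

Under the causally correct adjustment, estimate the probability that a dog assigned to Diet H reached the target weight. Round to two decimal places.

The stratified and pooled comparisons disagree (Diet H wins within each week-4 weight band; Diet S wins overall), so the answer turns on the causal role of week-4 weight band.
Because the diet influences week-4 weight band, week-4 weight band is a post-treatment mediator, not a confounder. Stratifying on it would bias the estimate; the causal effect is the crude pooled difference.
So P(outcome | do(Diet H)) is just the pooled rate for Diet H: 882/1800 = 0.490.

0.49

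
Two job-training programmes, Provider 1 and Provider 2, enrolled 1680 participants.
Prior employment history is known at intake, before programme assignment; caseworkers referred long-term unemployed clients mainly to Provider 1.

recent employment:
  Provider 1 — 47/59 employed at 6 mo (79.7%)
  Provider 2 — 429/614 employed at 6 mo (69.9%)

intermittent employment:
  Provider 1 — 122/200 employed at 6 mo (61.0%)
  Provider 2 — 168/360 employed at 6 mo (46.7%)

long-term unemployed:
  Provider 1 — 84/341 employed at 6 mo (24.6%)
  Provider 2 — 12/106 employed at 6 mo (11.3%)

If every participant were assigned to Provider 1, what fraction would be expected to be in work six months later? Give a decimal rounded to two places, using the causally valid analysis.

Prior employment history differs across programmes for reasons unrelated to any effect of the programme itself, and it separately predicts the outcome — a classic confounder. We must compare within prior employment history levels.
Standardising Provider 1 to the population prior employment history mix: 0.401·47/59 + 0.333·122/200 + 0.266·84/341 = 0.588.

0.59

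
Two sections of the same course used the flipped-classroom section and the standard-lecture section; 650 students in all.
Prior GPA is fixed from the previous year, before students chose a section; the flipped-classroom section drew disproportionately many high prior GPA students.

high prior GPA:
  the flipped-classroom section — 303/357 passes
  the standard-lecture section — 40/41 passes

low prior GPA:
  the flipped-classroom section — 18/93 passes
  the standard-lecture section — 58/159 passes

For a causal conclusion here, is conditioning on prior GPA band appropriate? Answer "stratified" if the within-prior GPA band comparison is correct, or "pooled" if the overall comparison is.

the standard-lecture section is higher inside every prior GPA band stratum but the flipped-classroom section is higher in aggregate. Whether to stratify depends on how prior GPA band relates to the teaching method.
The imbalance in prior GPA band arose from how students were allocated, not from anything the teaching method did; and prior GPA band independently affects the outcome. The pooled gap is confounded — condition on prior GPA band.
Within each level — high prior GPA: 84.9% vs 97.6%; low prior GPA: 19.4% vs 36.5% — the standard-lecture section is higher every time.

stratified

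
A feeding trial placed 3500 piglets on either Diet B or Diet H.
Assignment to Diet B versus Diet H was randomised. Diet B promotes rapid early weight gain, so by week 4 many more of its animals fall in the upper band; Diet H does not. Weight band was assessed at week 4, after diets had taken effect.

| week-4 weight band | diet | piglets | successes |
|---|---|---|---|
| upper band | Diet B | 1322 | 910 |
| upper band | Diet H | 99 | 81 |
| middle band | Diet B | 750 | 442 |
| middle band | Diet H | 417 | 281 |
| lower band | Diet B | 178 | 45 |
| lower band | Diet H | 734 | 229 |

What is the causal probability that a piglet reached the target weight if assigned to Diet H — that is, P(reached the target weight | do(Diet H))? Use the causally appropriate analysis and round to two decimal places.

The week-4 weight band-specific comparison favours Diet H throughout, but the pooled figures favour Diet B. The question is whether to condition on week-4 weight band.
Week-4 weight band is downstream of the diet. One should not condition on a consequence of treatment, so the overall rates are the right comparison.
So P(outcome | do(Diet H)) is just the pooled rate for Diet H: 591/1250 = 0.473.

0.47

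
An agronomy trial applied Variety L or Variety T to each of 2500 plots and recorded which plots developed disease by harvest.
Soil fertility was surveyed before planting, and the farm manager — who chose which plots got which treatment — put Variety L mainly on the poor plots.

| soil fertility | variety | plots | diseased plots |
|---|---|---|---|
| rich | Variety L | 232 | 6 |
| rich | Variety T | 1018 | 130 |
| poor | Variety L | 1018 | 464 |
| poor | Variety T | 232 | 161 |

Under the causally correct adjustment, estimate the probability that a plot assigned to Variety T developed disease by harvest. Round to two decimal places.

0.41

Variety L is lower inside every soil fertility stratum but Variety T is lower in aggregate. Whether to stratify depends on how soil fertility relates to the variety.
Since soil fertility is a pre-existing factor (not a product of the variety) and it affects the outcome on its own, it is a confounder. The stratified rates, not the pooled rate, identify the causal effect.
Standardising Variety T to the population soil fertility mix: 0.500·130/1018 + 0.500·161/232 = 0.411.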